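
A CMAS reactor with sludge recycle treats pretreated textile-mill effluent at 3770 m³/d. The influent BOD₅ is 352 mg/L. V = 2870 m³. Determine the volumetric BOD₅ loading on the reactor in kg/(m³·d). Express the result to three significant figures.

L_v = Q S₀ / V = 3770 × 352 × 10⁻³ / 2870 = 0.4624 kg/(m³·d).

L_v ≈ 0.462 kg BOD₅/(m³·d)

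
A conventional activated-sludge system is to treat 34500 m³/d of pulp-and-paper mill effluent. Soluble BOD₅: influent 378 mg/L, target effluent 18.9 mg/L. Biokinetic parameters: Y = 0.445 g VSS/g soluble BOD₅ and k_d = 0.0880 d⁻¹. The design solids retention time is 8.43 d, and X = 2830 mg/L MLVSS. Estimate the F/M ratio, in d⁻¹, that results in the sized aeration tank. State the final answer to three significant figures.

F/M ≈ 0.489 d⁻¹

Steady-state biomass mass balance: V·X·(1 + k_d·θ_c) = Y·Q·(S₀ − S)·θ_c, so V = 0.445 × 34500 × (378 − 18.9) × 8.43 / [2830 × (1 + 0.0880 × 8.43)] = 4.65×10^7 / 4929 = 9428 m³.
Food-to-microorganism ratio F/M = Q S₀ / (V X) = 34500 × 378 / (9428 × 2830) = 0.4888 d⁻¹.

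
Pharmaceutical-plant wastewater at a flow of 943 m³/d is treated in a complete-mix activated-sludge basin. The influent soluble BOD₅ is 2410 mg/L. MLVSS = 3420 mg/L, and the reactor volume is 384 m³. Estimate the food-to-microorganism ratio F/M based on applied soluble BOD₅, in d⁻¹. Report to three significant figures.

F/M ≈ 1.73 d⁻¹

F/M = Q·S₀ / (V·X) = 943 × 2410 / (384.0 × 3420) = 1.730 g soluble BOD₅·(g VSS·d)⁻¹.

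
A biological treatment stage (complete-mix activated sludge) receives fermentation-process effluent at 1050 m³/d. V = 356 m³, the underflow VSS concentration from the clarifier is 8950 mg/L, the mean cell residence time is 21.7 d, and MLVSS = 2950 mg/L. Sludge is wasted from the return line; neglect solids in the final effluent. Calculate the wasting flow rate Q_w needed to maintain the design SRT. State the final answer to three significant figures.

Q_w ≈ 5.41 m³/d

θ_c = V·X/(Q_w·X_r) when wasting from the recycle, so Q_w = V·X/(θ_c·X_r) = 356.0 × 2950 / (21.7 × 8950) = 5.407 m³/d.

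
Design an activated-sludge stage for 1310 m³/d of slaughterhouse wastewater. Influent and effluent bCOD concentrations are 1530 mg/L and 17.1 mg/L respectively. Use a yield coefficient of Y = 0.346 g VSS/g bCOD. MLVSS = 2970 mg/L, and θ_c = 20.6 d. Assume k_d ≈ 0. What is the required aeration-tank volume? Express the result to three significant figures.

V ≈ 4760 m³

Biomass mass balance (decay neglected): V·X = Y·Q·(S₀ − S)·θ_c, so V = 0.346 × 1310 × (1530 − 17.1) × 20.6 / 2970 = 4756 m³.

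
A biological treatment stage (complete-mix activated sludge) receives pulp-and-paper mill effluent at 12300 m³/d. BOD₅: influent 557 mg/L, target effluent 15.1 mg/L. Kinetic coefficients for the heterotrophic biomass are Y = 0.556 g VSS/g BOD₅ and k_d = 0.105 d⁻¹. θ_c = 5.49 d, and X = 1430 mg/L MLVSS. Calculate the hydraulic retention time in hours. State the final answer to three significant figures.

τ ≈ 17.6 h

Rearranging the biomass balance for a CMAS with decay, V = Y·Q·ΔS·θ_c / [X·(1+k_d θ_c)] = 0.556 × 12300 × (557 − 15.1) × 5.49 / [1430 × (1 + 0.105 × 5.49)] = 2.03×10^7 / 2254 = 9025 m³.
τ = V/Q = 9025/12300 = 0.7338 d, or 17.61 h.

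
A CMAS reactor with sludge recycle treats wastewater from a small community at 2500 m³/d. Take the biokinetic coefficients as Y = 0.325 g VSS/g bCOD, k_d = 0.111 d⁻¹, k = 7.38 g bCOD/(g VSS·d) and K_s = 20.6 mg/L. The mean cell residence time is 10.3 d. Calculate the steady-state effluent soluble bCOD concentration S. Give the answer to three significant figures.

S ≈ 1.96 mg/L

Effluent substrate depends only on kinetics and SRT: S = K_s(1 + k_d θ_c) / [θ_c(Yk − k_d) − 1] = 20.6 × (1 + 0.111 × 10.3) / [10.3 × (0.325 × 7.38 − 0.111) − 1] = 44.15 / 22.56 = 1.957 mg/L.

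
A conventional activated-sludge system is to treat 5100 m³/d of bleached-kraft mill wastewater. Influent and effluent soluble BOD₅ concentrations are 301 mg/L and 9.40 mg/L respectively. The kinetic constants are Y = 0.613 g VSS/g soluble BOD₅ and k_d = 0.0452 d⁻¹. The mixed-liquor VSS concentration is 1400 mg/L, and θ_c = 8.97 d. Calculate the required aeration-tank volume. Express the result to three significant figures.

Rearranging the biomass balance for a CMAS with decay, V = Y·Q·ΔS·θ_c / [X·(1+k_d θ_c)] = 0.613 × 5100 × (301 − 9.40) × 8.97 / [1400 × (1 + 0.0452 × 8.97)] = 8.18×10^6 / 1968 = 4156 m³.

V ≈ 4160 m³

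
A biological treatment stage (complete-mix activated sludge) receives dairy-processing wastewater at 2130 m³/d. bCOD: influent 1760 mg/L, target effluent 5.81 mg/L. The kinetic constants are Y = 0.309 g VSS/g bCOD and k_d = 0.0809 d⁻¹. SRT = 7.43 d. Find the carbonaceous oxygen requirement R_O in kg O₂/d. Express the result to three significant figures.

Observed yield with endogenous decay: Y_obs = Y / (1 + k_d·θ_c) = 0.309 / (1 + 0.0809 × 7.43) = 0.309 / 1.601 = 0.1930 g VSS/g bCOD.
Q·(S₀ − S) = 2130 × (1760 − 5.81) × 10⁻³ = 3736 kg/d removed.
Biomass synthesised: P_X = Y_obs × 3736 = 721.1 kg VSS/d.
R_O = Q·ΔS − 1.42 P_X = 3736 − 1024 = 2712 kg O₂/d.

R_O ≈ 2710 kg O₂/d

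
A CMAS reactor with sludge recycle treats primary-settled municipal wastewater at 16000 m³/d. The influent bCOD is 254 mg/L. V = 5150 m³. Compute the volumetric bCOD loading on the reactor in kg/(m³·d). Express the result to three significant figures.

L_v = Q S₀ / V = 16000 × 254 × 10⁻³ / 5150 = 0.7891 kg/(m³·d).

L_v ≈ 0.789 kg bCOD/(m³·d)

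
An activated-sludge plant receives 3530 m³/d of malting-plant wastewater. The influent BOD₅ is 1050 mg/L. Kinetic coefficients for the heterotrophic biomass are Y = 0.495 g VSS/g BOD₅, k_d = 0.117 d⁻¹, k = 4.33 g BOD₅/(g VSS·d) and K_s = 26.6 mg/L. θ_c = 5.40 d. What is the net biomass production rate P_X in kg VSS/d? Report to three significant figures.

For a completely mixed reactor with recycle the Lawrence–McCarty relation gives S = K_s·(1 + k_d·θ_c) / [θ_c·(Y·k − k_d) − 1] = 26.6 × (1 + 0.117 × 5.40) / [5.40 × (0.495 × 4.33 − 0.117) − 1] = 43.41 / 9.942 = 4.366 mg/L.
The observed yield is Y_obs = Y/(1 + k_d·θ_c) = 0.495 / (1 + 0.117 × 5.40) = 0.495 / 1.632 = 0.3033 g VSS per g BOD₅ removed.
Substrate removed = Q·(S₀ − S) = 3530 m³/d × (1050 − 4.37) g/m³ = 3.69×10^6 g/d = 3691 kg/d.
Net biomass production P_X = Y_obs × Q·(S₀ − S) = 0.3033 × 3691 = 1120 kg VSS/d.

P_X ≈ 1120 kg VSS/d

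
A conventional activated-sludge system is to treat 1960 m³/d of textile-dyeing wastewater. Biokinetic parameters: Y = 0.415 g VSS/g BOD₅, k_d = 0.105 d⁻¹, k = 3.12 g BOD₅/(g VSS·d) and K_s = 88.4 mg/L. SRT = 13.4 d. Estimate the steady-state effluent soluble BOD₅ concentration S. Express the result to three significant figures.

Effluent substrate depends only on kinetics and SRT: S = K_s(1 + k_d θ_c) / [θ_c(Yk − k_d) − 1] = 88.4 × (1 + 0.105 × 13.4) / [13.4 × (0.415 × 3.12 − 0.105) − 1] = 212.8 / 14.94 = 14.24 mg/L.

S ≈ 14.2 mg/L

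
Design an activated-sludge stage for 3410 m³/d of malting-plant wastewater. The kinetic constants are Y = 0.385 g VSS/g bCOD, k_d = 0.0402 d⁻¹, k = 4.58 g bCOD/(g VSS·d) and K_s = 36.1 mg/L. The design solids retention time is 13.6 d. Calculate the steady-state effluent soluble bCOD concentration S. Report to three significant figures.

For a completely mixed reactor with recycle the Lawrence–McCarty relation gives S = K_s·(1 + k_d·θ_c) / [θ_c·(Y·k − k_d) − 1] = 36.1 × (1 + 0.0402 × 13.6) / [13.6 × (0.385 × 4.58 − 0.0402) − 1] = 55.84 / 22.43 = 2.489 mg/L.

S ≈ 2.49 mg/L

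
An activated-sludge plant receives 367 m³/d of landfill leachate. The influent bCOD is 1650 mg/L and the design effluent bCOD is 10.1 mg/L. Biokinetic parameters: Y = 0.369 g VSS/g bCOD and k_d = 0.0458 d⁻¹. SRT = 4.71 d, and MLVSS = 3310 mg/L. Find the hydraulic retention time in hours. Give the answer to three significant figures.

τ ≈ 17.0 h

From the SRT design equation V = Y Q (S₀−S) θ_c / [X (1 + k_d θ_c)] = 0.369 × 367 × (1650 − 10.1) × 4.71 / [3310 × (1 + 0.0458 × 4.71)] = 1.05×10^6 / 4024 = 259.9 m³.
Hydraulic retention time τ = V/Q = 259.9 / 367 = 0.7083 d = 17.00 h.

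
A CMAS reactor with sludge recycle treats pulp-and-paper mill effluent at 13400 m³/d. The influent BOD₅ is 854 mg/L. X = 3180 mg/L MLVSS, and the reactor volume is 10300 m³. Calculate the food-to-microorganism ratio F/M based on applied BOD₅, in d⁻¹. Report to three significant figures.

F/M = applied load / biomass = Q·S₀/(V·X) = 13400 × 854 / (10300 × 3180) = 0.3494 d⁻¹.

F/M ≈ 0.349 d⁻¹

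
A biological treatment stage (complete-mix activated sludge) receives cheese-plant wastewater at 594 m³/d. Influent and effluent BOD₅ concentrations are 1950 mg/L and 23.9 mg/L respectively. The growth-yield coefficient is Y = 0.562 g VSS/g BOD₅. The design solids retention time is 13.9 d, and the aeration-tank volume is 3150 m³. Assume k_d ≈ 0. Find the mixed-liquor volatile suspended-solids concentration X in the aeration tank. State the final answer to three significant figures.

X ≈ 2840 mg/L

X = Y·Q·ΔS·θ_c / V = 0.562 × 594 × (1950 − 23.9) × 13.9 / 3150 = 2837 mg/L.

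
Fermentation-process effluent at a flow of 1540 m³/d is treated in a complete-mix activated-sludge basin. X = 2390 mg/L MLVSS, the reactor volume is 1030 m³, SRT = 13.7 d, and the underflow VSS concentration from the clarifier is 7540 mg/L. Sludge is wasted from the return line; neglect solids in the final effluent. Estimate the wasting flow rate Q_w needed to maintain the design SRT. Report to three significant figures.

θ_c = V·X/(Q_w·X_r) when wasting from the recycle, so Q_w = V·X/(θ_c·X_r) = 1030 × 2390 / (13.7 × 7540) = 23.83 m³/d.

Q_w ≈ 23.8 m³/d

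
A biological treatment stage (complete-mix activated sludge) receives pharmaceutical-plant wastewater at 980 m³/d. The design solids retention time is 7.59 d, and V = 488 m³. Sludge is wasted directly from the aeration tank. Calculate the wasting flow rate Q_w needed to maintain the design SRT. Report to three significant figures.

With mixed-liquor wasting, θ_c = V/Q_w, so Q_w = V/θ_c = 488.0/7.59 = 64.30 m³/d.

Q_w ≈ 64.3 m³/d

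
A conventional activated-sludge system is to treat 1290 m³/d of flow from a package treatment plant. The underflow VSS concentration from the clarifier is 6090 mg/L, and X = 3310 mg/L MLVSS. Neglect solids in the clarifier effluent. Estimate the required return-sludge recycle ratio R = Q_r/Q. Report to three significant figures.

Mass balance around the secondary clarifier (neglecting effluent solids): R = X / (X_r − X) = 3310 / (6090 − 3310) = 1.191.

R ≈ 1.19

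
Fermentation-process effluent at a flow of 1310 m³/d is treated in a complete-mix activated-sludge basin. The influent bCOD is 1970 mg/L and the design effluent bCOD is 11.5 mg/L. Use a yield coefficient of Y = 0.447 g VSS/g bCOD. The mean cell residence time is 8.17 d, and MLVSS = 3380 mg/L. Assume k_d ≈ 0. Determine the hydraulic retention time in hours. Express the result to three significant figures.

With k_d = 0 the design equation reduces to V = Y Q (S₀−S) θ_c / X = 0.447 × 1310 × (1970 − 11.5) × 8.17 / 3380 = 2772 m³.
HRT = V/Q = 2772 m³ / 1310 m³·d⁻¹ = 2.116 d × 24 = 50.79 h.

τ ≈ 50.8 h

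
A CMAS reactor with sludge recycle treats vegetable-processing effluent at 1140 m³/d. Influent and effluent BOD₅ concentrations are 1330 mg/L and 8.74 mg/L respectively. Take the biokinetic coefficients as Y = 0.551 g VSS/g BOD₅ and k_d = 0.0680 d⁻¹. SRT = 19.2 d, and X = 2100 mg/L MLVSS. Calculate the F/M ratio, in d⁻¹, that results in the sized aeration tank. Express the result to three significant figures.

Steady-state biomass mass balance: V·X·(1 + k_d·θ_c) = Y·Q·(S₀ − S)·θ_c, so V = 0.551 × 1140 × (1330 − 8.74) × 19.2 / [2100 × (1 + 0.0680 × 19.2)] = 1.59×10^7 / 4842 = 3291 m³.
F/M = applied load / biomass = Q·S₀/(V·X) = 1140 × 1330 / (3291 × 2100) = 0.2194 d⁻¹.

F/M ≈ 0.219 d⁻¹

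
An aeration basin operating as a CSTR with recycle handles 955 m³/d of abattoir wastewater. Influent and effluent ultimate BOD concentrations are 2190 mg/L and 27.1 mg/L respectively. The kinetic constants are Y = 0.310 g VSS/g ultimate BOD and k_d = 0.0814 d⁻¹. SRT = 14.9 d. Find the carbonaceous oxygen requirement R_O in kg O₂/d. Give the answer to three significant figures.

The observed yield is Y_obs = Y/(1 + k_d·θ_c) = 0.310 / (1 + 0.0814 × 14.9) = 0.310 / 2.213 = 0.1401 g VSS per g ultimate BOD removed.
Mass of ultimate BOD removed per day: Q(S₀ − S) = 955 × 2163 g/m³ = 2066 kg/d.
Biomass synthesised: P_X = Y_obs × 2066 = 289.4 kg VSS/d.
R_O = Q·ΔS − 1.42 P_X = 2066 − 410.9 = 1655 kg O₂/d.

R_O ≈ 1650 kg O₂/d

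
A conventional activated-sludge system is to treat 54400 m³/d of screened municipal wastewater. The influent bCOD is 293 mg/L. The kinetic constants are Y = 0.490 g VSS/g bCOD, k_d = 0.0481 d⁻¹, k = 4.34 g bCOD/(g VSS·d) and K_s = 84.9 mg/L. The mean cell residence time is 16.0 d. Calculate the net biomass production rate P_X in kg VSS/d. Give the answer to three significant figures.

Effluent substrate depends only on kinetics and SRT: S = K_s(1 + k_d θ_c) / [θ_c(Yk − k_d) − 1] = 84.9 × (1 + 0.0481 × 16.0) / [16.0 × (0.490 × 4.34 − 0.0481) − 1] = 150.2 / 32.26 = 4.658 mg/L.
Y_obs = Y / (1 + k_d θ_c) = 0.490 / (1 + 0.0481 × 16.0) = 0.490 / 1.770 = 0.2769.
ΔS = 293 − 4.66 = 288.3 mg/L, so the substrate removal rate is 54400 × 288.3/1000 = 15686 kg bCOD/d.
Net biomass production P_X = Y_obs × Q·(S₀ − S) = 0.2769 × 15686 = 4343 kg VSS/d.

P_X ≈ 4340 kg VSS/d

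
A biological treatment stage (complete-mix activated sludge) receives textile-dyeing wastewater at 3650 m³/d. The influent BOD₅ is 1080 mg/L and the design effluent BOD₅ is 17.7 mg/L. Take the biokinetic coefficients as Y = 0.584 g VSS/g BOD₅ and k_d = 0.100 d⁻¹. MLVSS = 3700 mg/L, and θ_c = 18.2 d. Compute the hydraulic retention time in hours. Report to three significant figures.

Rearranging the biomass balance for a CMAS with decay, V = Y·Q·ΔS·θ_c / [X·(1+k_d θ_c)] = 0.584 × 3650 × (1080 − 17.7) × 18.2 / [3700 × (1 + 0.100 × 18.2)] = 4.12×10^7 / 10434 = 3950 m³.
Hydraulic retention time τ = V/Q = 3950 / 3650 = 1.082 d = 25.97 h.

τ ≈ 26.0 h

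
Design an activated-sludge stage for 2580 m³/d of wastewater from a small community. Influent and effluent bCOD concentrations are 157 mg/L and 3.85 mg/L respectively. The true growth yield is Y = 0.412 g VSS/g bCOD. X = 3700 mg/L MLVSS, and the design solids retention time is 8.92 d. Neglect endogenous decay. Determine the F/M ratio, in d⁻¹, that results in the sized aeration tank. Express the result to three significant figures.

F/M ≈ 0.279 d⁻¹

V·X = Y·Q·ΔS·θ_c gives V = 0.412 × 2580 × (157 − 3.85) × 8.92 / 3700 = 392.5 m³.
F/M = applied load / biomass = Q·S₀/(V·X) = 2580 × 157 / (392.5 × 3700) = 0.2789 d⁻¹.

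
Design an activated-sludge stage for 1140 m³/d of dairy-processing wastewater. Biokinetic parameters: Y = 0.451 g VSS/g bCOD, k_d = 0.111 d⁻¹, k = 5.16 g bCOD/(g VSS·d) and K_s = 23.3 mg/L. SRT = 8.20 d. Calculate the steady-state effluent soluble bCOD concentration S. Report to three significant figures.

S ≈ 2.59 mg/L

For a completely mixed reactor with recycle the Lawrence–McCarty relation gives S = K_s·(1 + k_d·θ_c) / [θ_c·(Y·k − k_d) − 1] = 23.3 × (1 + 0.111 × 8.20) / [8.20 × (0.451 × 5.16 − 0.111) − 1] = 44.51 / 17.17 = 2.592 mg/L.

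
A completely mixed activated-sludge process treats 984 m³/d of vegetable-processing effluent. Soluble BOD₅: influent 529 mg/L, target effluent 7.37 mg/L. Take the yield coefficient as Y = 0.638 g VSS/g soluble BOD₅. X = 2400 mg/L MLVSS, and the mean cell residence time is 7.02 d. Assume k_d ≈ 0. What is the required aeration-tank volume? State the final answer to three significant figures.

V ≈ 958 m³

With k_d = 0 the design equation reduces to V = Y Q (S₀−S) θ_c / X = 0.638 × 984 × (529 − 7.37) × 7.02 / 2400 = 957.9 m³.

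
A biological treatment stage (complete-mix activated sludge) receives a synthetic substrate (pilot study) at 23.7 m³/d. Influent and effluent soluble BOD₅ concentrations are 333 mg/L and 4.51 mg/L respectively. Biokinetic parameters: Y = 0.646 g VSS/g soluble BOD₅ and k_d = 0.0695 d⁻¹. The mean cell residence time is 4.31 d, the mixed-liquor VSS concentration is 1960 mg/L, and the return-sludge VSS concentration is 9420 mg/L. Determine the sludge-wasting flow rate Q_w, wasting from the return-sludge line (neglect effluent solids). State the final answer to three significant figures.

Rearranging the biomass balance for a CMAS with decay, V = Y·Q·ΔS·θ_c / [X·(1+k_d θ_c)] = 0.646 × 23.7 × (333 − 4.51) × 4.31 / [1960 × (1 + 0.0695 × 4.31)] = 2.17×10^4 / 2547 = 8.510 m³.
Q_w = (V·X)/(θ_c X_r) = 8.510 × 1960 / (4.31 × 9420) = 0.4108 m³/d.

Q_w ≈ 0.411 m³/d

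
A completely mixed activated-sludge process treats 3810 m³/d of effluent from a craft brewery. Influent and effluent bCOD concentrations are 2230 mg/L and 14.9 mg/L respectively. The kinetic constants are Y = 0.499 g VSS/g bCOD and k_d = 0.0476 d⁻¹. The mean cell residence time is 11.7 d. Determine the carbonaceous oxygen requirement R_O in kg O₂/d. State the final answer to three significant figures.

R_O ≈ 4600 kg O₂/d

Observed yield with endogenous decay: Y_obs = Y / (1 + k_d·θ_c) = 0.499 / (1 + 0.0476 × 11.7) = 0.499 / 1.557 = 0.3205 g VSS/g bCOD.
ΔS = 2230 − 14.9 = 2215 mg/L, so the substrate removal rate is 3810 × 2215/1000 = 8440 kg bCOD/d.
Net sludge production P_X = 0.3205 × 8440 = 2705 kg VSS/d.
R_O = Q·(S₀ − S) − 1.42·P_X = 8440 − 1.42 × 2705 = 4599 kg O₂/d.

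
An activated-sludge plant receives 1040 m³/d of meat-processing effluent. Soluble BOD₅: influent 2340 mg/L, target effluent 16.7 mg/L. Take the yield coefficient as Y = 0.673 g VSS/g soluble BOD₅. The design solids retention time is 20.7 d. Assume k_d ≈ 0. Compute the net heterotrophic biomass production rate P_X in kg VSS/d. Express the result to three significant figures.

P_X ≈ 1630 kg VSS/d

No decay correction is needed, so Y_obs = Y = 0.673.
Mass of soluble BOD₅ removed per day: Q(S₀ − S) = 1040 × 2323 g/m³ = 2416 kg/d.
Net biomass production P_X = Y_obs × Q·(S₀ − S) = 0.6730 × 2416 = 1626 kg VSS/d.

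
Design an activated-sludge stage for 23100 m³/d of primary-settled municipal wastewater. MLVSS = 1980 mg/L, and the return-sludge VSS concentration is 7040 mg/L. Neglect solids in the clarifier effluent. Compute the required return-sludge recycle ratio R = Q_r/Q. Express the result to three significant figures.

R = Q_r/Q = X/(X_r − X) = 1980 / (7040 − 1980) = 0.3913.

R ≈ 0.391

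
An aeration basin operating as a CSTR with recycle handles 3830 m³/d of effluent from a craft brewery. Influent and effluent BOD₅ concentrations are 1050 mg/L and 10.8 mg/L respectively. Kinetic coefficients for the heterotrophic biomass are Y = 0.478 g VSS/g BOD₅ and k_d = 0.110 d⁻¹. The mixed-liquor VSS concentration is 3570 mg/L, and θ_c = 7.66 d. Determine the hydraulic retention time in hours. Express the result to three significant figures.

τ ≈ 13.9 h

Rearranging the biomass balance for a CMAS with decay, V = Y·Q·ΔS·θ_c / [X·(1+k_d θ_c)] = 0.478 × 3830 × (1050 − 10.8) × 7.66 / [3570 × (1 + 0.110 × 7.66)] = 1.46×10^7 / 6578 = 2215 m³.
τ = V/Q = 2215/3830 = 0.5784 d, or 13.88 h.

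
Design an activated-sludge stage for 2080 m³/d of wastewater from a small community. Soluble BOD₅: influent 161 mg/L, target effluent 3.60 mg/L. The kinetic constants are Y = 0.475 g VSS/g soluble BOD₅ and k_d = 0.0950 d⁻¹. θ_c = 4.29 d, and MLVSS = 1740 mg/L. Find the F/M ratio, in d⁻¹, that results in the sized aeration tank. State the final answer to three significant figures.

F/M ≈ 0.707 d⁻¹

Rearranging the biomass balance for a CMAS with decay, V = Y·Q·ΔS·θ_c / [X·(1+k_d θ_c)] = 0.475 × 2080 × (161 − 3.60) × 4.29 / [1740 × (1 + 0.0950 × 4.29)] = 6.67×10^5 / 2449 = 272.4 m³.
Food-to-microorganism ratio F/M = Q S₀ / (V X) = 2080 × 161 / (272.4 × 1740) = 0.7065 d⁻¹.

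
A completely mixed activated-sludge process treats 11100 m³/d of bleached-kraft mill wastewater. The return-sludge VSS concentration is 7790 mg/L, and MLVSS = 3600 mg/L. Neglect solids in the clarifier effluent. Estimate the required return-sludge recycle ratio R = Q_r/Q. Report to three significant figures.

R ≈ 0.859

R = Q_r/Q = X/(X_r − X) = 3600 / (7790 − 3600) = 0.8592.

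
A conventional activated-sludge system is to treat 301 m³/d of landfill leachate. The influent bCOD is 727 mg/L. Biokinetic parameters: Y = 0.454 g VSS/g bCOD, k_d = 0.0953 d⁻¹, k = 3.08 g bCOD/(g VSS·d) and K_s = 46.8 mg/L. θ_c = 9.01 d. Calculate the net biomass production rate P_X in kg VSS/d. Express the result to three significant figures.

For a completely mixed reactor with recycle the Lawrence–McCarty relation gives S = K_s·(1 + k_d·θ_c) / [θ_c·(Y·k − k_d) − 1] = 46.8 × (1 + 0.0953 × 9.01) / [9.01 × (0.454 × 3.08 − 0.0953) − 1] = 86.98 / 10.74 = 8.099 mg/L.
Y_obs = Y / (1 + k_d θ_c) = 0.454 / (1 + 0.0953 × 9.01) = 0.454 / 1.859 = 0.2443.
ΔS = 727 − 8.10 = 718.9 mg/L, so the substrate removal rate is 301 × 718.9/1000 = 216.4 kg bCOD/d.
Net biomass production P_X = Y_obs × Q·(S₀ − S) = 0.2443 × 216.4 = 52.86 kg VSS/d.

P_X ≈ 52.9 kg VSS/d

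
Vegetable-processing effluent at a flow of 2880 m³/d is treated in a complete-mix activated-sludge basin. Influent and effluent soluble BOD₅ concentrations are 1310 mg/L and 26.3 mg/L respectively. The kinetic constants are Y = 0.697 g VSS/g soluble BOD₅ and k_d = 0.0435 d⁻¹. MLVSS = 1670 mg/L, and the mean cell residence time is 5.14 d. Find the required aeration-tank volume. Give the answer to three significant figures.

From the SRT design equation V = Y Q (S₀−S) θ_c / [X (1 + k_d θ_c)] = 0.697 × 2880 × (1310 − 26.3) × 5.14 / [1670 × (1 + 0.0435 × 5.14)] = 1.32×10^7 / 2043 = 6482 m³.

V ≈ 6480 m³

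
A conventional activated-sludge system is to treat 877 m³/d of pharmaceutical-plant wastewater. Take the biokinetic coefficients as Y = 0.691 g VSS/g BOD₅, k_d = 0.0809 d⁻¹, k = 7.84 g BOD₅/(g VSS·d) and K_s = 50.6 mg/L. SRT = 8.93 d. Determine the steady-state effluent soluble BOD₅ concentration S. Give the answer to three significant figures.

S ≈ 1.87 mg/L

For a completely mixed reactor with recycle the Lawrence–McCarty relation gives S = K_s·(1 + k_d·θ_c) / [θ_c·(Y·k − k_d) − 1] = 50.6 × (1 + 0.0809 × 8.93) / [8.93 × (0.691 × 7.84 − 0.0809) − 1] = 87.16 / 46.66 = 1.868 mg/L.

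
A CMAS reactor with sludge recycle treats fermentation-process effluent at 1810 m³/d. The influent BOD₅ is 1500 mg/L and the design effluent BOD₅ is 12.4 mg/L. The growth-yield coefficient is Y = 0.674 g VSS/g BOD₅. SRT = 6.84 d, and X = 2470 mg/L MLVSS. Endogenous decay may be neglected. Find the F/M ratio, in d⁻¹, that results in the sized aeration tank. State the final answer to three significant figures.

V·X = Y·Q·ΔS·θ_c gives V = 0.674 × 1810 × (1500 − 12.4) × 6.84 / 2470 = 5026 m³.
Food-to-microorganism ratio F/M = Q S₀ / (V X) = 1810 × 1500 / (5026 × 2470) = 0.2187 d⁻¹.

F/M ≈ 0.219 d⁻¹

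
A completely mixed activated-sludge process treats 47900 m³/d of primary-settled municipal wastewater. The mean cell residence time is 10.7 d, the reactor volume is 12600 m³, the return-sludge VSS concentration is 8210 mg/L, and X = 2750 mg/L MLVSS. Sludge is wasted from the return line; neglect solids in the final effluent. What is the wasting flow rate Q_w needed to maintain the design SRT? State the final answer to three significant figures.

Q_w ≈ 394 m³/d

θ_c = V·X/(Q_w·X_r) when wasting from the recycle, so Q_w = V·X/(θ_c·X_r) = 12600 × 2750 / (10.7 × 8210) = 394.4 m³/d.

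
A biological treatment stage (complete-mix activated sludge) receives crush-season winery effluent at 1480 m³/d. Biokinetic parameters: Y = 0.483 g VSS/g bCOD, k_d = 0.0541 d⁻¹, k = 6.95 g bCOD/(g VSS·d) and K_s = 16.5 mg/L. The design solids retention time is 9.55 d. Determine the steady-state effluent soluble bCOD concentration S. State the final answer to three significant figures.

From the Monod/SRT balance for a CMAS, S = K_s·(1+k_d θ_c)/[θ_c·(Y k − k_d) − 1] = 16.5 × (1 + 0.0541 × 9.55) / [9.55 × (0.483 × 6.95 − 0.0541) − 1] = 25.02 / 30.54 = 0.8194 mg/L.

S ≈ 0.819 mg/L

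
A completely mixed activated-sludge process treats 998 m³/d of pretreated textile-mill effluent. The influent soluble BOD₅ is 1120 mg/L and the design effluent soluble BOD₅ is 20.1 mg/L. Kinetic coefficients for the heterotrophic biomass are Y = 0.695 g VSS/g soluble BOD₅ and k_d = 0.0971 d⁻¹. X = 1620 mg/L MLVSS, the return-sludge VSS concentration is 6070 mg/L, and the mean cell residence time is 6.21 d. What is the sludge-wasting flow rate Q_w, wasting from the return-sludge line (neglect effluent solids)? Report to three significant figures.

From the SRT design equation V = Y Q (S₀−S) θ_c / [X (1 + k_d θ_c)] = 0.695 × 998 × (1120 − 20.1) × 6.21 / [1620 × (1 + 0.0971 × 6.21)] = 4.74×10^6 / 2597 = 1824 m³.
θ_c = V·X/(Q_w·X_r) when wasting from the recycle, so Q_w = V·X/(θ_c·X_r) = 1824 × 1620 / (6.21 × 6070) = 78.41 m³/d.

Q_w ≈ 78.4 m³/d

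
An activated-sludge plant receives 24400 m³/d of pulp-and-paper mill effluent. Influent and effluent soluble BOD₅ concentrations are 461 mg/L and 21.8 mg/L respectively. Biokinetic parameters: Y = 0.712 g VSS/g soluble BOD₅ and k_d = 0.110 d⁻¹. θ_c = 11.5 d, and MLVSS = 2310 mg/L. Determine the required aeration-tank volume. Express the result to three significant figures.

V ≈ 16800 m³

Rearranging the biomass balance for a CMAS with decay, V = Y·Q·ΔS·θ_c / [X·(1+k_d θ_c)] = 0.712 × 24400 × (461 − 21.8) × 11.5 / [2310 × (1 + 0.110 × 11.5)] = 8.77×10^7 / 5232 = 16771 m³.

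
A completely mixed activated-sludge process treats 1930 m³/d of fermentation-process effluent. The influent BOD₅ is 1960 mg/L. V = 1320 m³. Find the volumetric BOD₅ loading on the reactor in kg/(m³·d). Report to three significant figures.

L_v ≈ 2.87 kg BOD₅/(m³·d)

Applied BOD₅ load per unit volume = Q·S₀/V = (1930 × 1960/1000)/1320 = 2.866 kg BOD₅·m⁻³·d⁻¹.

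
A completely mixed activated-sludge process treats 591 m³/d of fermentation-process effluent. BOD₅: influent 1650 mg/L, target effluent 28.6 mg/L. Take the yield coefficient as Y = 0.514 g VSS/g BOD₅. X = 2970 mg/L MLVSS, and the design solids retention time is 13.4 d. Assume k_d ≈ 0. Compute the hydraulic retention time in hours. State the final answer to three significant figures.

τ ≈ 90.2 h

With k_d = 0 the design equation reduces to V = Y Q (S₀−S) θ_c / X = 0.514 × 591 × (1650 − 28.6) × 13.4 / 2970 = 2222 m³.
HRT = V/Q = 2222 m³ / 591 m³·d⁻¹ = 3.760 d × 24 = 90.24 h.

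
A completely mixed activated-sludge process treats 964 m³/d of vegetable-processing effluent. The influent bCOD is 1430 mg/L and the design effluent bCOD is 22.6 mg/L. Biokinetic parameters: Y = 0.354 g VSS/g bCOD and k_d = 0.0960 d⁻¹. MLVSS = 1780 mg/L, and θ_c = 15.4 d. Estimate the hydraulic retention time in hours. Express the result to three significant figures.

From the SRT design equation V = Y Q (S₀−S) θ_c / [X (1 + k_d θ_c)] = 0.354 × 964 × (1430 − 22.6) × 15.4 / [1780 × (1 + 0.0960 × 15.4)] = 7.4×10^6 / 4412 = 1677 m³.
HRT = V/Q = 1677 m³ / 964 m³·d⁻¹ = 1.739 d × 24 = 41.74 h.

τ ≈ 41.7 h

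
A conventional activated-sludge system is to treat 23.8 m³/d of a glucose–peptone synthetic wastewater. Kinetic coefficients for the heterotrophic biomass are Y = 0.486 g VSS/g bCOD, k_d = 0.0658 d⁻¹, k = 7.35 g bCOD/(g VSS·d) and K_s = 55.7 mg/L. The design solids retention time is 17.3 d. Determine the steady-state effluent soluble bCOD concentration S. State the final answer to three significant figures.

S ≈ 2.00 mg/L

For a completely mixed reactor with recycle the Lawrence–McCarty relation gives S = K_s·(1 + k_d·θ_c) / [θ_c·(Y·k − k_d) − 1] = 55.7 × (1 + 0.0658 × 17.3) / [17.3 × (0.486 × 7.35 − 0.0658) − 1] = 119.1 / 59.66 = 1.996 mg/L.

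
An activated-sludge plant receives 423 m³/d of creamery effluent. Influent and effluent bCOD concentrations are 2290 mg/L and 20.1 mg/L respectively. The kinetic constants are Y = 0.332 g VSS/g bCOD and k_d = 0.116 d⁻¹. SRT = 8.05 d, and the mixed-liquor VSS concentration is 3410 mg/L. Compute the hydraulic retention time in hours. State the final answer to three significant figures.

τ ≈ 22.1 h

Steady-state biomass mass balance: V·X·(1 + k_d·θ_c) = Y·Q·(S₀ − S)·θ_c, so V = 0.332 × 423 × (2290 − 20.1) × 8.05 / [3410 × (1 + 0.116 × 8.05)] = 2.57×10^6 / 6594 = 389.1 m³.
τ = V/Q = 389.1/423 = 0.9200 d, or 22.08 h.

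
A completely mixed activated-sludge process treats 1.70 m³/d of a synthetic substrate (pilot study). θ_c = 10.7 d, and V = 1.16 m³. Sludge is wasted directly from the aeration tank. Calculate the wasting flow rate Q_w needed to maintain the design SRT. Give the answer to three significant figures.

Q_w ≈ 0.108 m³/d

With mixed-liquor wasting, θ_c = V/Q_w, so Q_w = V/θ_c = 1.160/10.7 = 0.1084 m³/d.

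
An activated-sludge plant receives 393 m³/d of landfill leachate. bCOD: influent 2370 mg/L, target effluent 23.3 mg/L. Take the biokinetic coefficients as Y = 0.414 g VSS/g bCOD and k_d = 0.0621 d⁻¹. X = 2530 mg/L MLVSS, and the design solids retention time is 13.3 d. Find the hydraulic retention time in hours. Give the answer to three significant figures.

τ ≈ 67.1 h

Rearranging the biomass balance for a CMAS with decay, V = Y·Q·ΔS·θ_c / [X·(1+k_d θ_c)] = 0.414 × 393 × (2370 − 23.3) × 13.3 / [2530 × (1 + 0.0621 × 13.3)] = 5.08×10^6 / 4620 = 1099 m³.
Hydraulic retention time τ = V/Q = 1099 / 393 = 2.797 d = 67.13 h.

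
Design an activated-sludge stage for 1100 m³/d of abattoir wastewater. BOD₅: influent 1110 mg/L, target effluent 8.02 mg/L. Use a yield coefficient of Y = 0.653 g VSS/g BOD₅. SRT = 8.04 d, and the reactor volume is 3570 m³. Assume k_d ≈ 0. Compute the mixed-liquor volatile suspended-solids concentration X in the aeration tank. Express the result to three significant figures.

X = Y·Q·ΔS·θ_c / V = 0.653 × 1100 × (1110 − 8.02) × 8.04 / 3570 = 1783 mg/L.

X ≈ 1780 mg/L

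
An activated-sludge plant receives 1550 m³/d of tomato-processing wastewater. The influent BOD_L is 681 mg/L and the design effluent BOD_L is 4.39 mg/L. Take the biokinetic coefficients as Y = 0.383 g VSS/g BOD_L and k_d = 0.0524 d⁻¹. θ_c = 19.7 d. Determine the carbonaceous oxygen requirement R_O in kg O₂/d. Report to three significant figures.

R_O ≈ 768 kg O₂/d

Observed yield with endogenous decay: Y_obs = Y / (1 + k_d·θ_c) = 0.383 / (1 + 0.0524 × 19.7) = 0.383 / 2.032 = 0.1885 g VSS/g BOD_L.
Q·(S₀ − S) = 1550 × (681 − 4.39) × 10⁻³ = 1049 kg/d removed.
Net sludge production P_X = 0.1885 × 1049 = 197.6 kg VSS/d.
Carbonaceous O₂ demand = substrate oxidised − cell-mass equivalent = 1049 − 1.42 × 197.6 = 768.1 kg O₂/d.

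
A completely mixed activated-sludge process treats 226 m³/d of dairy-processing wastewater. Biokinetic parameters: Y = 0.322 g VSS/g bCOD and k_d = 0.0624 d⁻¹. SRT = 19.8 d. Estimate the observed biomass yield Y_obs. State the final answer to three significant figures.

Y_obs ≈ 0.144 g VSS/g bCOD

Correct the yield for decay: Y_obs = Y/(1 + k_d θ_c) = 0.322 / (1 + 0.0624 × 19.8) = 0.322 / 2.236 = 0.1440.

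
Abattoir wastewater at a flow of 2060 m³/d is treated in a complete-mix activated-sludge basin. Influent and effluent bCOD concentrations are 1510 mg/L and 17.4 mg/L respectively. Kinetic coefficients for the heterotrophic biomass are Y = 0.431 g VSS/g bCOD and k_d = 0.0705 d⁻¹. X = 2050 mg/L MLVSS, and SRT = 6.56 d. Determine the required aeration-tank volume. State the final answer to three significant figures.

Steady-state biomass mass balance: V·X·(1 + k_d·θ_c) = Y·Q·(S₀ − S)·θ_c, so V = 0.431 × 2060 × (1510 − 17.4) × 6.56 / [2050 × (1 + 0.0705 × 6.56)] = 8.69×10^6 / 2998 = 2900 m³.

V ≈ 2900 m³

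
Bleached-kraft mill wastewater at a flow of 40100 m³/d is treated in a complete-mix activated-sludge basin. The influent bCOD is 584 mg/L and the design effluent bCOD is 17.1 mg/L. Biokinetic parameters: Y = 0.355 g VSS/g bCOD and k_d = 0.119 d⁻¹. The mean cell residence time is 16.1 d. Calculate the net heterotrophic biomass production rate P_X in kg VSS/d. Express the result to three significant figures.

P_X ≈ 2770 kg VSS/d

Correct the yield for decay: Y_obs = Y/(1 + k_d θ_c) = 0.355 / (1 + 0.119 × 16.1) = 0.355 / 2.916 = 0.1217.
Q·(S₀ − S) = 40100 × (584 − 17.1) × 10⁻³ = 22733 kg/d removed.
Biomass produced: P_X = Y_obs·Q·ΔS = 0.1217 × 22733 ≈ 2768 kg VSS/d.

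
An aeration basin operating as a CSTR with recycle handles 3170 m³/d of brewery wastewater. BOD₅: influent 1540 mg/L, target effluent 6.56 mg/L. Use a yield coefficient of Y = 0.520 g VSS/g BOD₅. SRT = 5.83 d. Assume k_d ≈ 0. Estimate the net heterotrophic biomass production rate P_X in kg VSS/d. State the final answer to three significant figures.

With endogenous decay neglected, the observed yield equals the true yield: Y_obs = Y = 0.520 g VSS/g BOD₅.
ΔS = 1540 − 6.56 = 1533 mg/L, so the substrate removal rate is 3170 × 1533/1000 = 4861 kg BOD₅/d.
Net biomass production P_X = Y_obs × Q·(S₀ − S) = 0.5200 × 4861 = 2528 kg VSS/d.

P_X ≈ 2530 kg VSS/d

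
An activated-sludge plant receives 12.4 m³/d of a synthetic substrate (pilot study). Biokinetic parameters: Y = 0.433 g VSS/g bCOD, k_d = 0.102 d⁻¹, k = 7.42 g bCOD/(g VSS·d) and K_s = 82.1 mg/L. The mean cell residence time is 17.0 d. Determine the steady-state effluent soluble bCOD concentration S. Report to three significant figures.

Effluent substrate depends only on kinetics and SRT: S = K_s(1 + k_d θ_c) / [θ_c(Yk − k_d) − 1] = 82.1 × (1 + 0.102 × 17.0) / [17.0 × (0.433 × 7.42 − 0.102) − 1] = 224.5 / 51.88 = 4.326 mg/L.

S ≈ 4.33 mg/L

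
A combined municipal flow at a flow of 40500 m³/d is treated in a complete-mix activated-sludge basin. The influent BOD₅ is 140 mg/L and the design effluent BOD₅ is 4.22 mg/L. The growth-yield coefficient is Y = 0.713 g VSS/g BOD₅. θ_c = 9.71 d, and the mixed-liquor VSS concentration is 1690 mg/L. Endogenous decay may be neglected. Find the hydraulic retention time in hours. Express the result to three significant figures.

V·X = Y·Q·ΔS·θ_c gives V = 0.713 × 40500 × (140 − 4.22) × 9.71 / 1690 = 22527 m³.
Hydraulic retention time τ = V/Q = 22527 / 40500 = 0.5562 d = 13.35 h.

τ ≈ 13.3 h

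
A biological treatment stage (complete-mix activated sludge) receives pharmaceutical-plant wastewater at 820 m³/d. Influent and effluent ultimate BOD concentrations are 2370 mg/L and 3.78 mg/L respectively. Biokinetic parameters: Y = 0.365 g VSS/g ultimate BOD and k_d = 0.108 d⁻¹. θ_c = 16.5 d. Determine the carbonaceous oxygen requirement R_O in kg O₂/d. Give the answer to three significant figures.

R_O ≈ 1580 kg O₂/d

Correct the yield for decay: Y_obs = Y/(1 + k_d θ_c) = 0.365 / (1 + 0.108 × 16.5) = 0.365 / 2.782 = 0.1312.
Substrate removed = Q·(S₀ − S) = 820 m³/d × (2370 − 3.78) g/m³ = 1.94×10^6 g/d = 1940 kg/d.
P_X = Y_obs·Q·(S₀ − S) = 0.1312 × 1940 = 254.6 kg VSS/d.
R_O = Q·(S₀ − S) − 1.42·P_X = 1940 − 1.42 × 254.6 = 1579 kg O₂/d.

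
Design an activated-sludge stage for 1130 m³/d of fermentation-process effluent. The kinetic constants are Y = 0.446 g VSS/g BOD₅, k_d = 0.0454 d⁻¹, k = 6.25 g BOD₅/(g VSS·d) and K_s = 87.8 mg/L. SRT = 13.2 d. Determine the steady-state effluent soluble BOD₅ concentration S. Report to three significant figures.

S ≈ 3.99 mg/L

From the Monod/SRT balance for a CMAS, S = K_s·(1+k_d θ_c)/[θ_c·(Y k − k_d) − 1] = 87.8 × (1 + 0.0454 × 13.2) / [13.2 × (0.446 × 6.25 − 0.0454) − 1] = 140.4 / 35.20 = 3.990 mg/L.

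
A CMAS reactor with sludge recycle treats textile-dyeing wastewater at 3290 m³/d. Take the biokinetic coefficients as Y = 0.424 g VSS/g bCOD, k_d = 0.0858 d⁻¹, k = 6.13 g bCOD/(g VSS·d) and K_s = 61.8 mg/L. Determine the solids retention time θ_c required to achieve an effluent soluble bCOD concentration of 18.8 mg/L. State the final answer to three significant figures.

θ_c ≈ 1.92 d

Specific growth rate at S = 18.8 mg/L: μ = YkS/(K_s+S) = 0.424·6.13·18.8/(61.8+18.8) = 0.6062 d⁻¹.
Then 1/θ_c = μ − k_d = 0.6062 − 0.0858 = 0.5204 d⁻¹, giving θ_c = 1.921 d.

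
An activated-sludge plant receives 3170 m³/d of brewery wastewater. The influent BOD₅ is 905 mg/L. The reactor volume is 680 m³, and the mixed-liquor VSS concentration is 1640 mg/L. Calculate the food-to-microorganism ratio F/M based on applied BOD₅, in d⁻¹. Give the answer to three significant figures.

F/M ≈ 2.57 d⁻¹

F/M = Q·S₀ / (V·X) = 3170 × 905 / (680.0 × 1640) = 2.572 g BOD₅·(g VSS·d)⁻¹.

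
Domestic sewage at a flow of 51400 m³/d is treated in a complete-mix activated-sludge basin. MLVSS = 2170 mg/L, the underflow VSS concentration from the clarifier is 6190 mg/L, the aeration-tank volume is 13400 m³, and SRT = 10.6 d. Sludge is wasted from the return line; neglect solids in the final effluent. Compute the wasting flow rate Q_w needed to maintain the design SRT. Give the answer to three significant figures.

Wasting from the return line (neglecting effluent solids): Q_w = V·X / (θ_c·X_r) = 13400 × 2170 / (10.6 × 6190) = 443.2 m³/d.

Q_w ≈ 443 m³/d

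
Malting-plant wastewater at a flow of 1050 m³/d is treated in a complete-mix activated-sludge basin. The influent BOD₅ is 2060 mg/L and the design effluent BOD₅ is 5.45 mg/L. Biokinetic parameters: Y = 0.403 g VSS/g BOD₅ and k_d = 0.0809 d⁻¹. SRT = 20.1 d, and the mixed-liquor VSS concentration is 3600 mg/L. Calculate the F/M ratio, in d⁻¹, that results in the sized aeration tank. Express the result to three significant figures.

Steady-state biomass mass balance: V·X·(1 + k_d·θ_c) = Y·Q·(S₀ − S)·θ_c, so V = 0.403 × 1050 × (2060 − 5.45) × 20.1 / [3600 × (1 + 0.0809 × 20.1)] = 1.75×10^7 / 9454 = 1848 m³.
F/M = Q·S₀ / (V·X) = 1050 × 2060 / (1848 × 3600) = 0.3251 g BOD₅·(g VSS·d)⁻¹.

F/M ≈ 0.325 d⁻¹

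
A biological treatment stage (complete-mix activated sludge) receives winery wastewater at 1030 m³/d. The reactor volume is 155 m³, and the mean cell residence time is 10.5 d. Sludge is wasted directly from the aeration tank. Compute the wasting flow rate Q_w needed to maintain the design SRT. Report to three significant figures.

Q_w ≈ 14.8 m³/d

With mixed-liquor wasting, θ_c = V/Q_w, so Q_w = V/θ_c = 155.0/10.5 = 14.76 m³/d.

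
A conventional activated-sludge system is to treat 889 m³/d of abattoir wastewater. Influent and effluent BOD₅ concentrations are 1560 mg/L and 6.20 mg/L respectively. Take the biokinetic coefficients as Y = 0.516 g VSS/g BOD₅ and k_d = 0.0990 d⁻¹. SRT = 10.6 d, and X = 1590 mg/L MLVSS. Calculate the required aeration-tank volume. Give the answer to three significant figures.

V ≈ 2320 m³

Rearranging the biomass balance for a CMAS with decay, V = Y·Q·ΔS·θ_c / [X·(1+k_d θ_c)] = 0.516 × 889 × (1560 − 6.20) × 10.6 / [1590 × (1 + 0.0990 × 10.6)] = 7.56×10^6 / 3259 = 2319 m³.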